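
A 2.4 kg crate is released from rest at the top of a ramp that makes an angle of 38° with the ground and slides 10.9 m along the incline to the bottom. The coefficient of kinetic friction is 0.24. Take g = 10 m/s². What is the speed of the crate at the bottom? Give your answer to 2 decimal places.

The weight component along the incline is mg sin 38° = 14.776 N and the normal force is N = mg cos 38° = 18.912 N.
Friction up the slope is f = μN = 0.24 × 18.912 = 4.539 N, so the net downslope force is 14.776 − 4.539 = 10.237 N and a = 10.237 / 2.4 = 4.2654 m/s².
Starting from rest over a distance of 10.9 m, v² = 2aL = 2 × 4.2654 × 10.9 = 92.9857, so v = 9.6429 m/s.

9.64 m/s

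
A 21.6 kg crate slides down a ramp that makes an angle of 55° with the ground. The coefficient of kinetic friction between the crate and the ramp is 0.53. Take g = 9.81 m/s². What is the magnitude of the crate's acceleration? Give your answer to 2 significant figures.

Resolving the weight along the incline: the component pulling the crate down the slope is mg sin 55° = 21.6 × 9.81 × 0.8192 = 173.585 N, and the normal force is N = mg cos 55° = 21.6 × 9.81 × 0.5736 = 121.544 N.
Kinetic friction acts up the slope with magnitude f = μN = 0.53 × 121.544 = 64.418 N.
Net force along the incline is 173.585 − 64.418 = 109.167 N, so a = 109.167 / 21.6 = 5.0540 m/s².

5.1 m/s²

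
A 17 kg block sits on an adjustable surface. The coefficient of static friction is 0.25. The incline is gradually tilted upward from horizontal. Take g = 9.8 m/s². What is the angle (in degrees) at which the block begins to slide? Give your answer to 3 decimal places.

14.036°

At the threshold of sliding, static friction is at its maximum μ_s N and exactly balances the weight component along the incline: mg sin θ = μ_s mg cos θ.
Hence tan θ = μ_s = 0.25, so θ = arctan(0.25) = 14.0362°.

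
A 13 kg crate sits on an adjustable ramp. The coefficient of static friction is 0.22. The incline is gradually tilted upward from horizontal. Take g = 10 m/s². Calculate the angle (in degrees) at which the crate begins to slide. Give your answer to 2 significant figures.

12°

At the threshold of sliding, static friction is at its maximum μ_s N and exactly balances the weight component along the incline: mg sin θ = μ_s mg cos θ.
Hence tan θ = μ_s = 0.22, so θ = arctan(0.22) = 12.4074°.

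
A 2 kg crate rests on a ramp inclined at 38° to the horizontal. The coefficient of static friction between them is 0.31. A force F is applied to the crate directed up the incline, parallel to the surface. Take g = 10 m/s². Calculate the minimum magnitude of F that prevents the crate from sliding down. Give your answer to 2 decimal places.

7.43 N

The normal force is N = mg cos 38° = 15.760 N. With F at its minimum the crate is on the verge of sliding down, so static friction is at its maximum μ_s N = 0.31 × 15.760 = 4.886 N and acts up the slope.
Equilibrium along the incline: F + μ_s N = mg sin 38°, so F = 12.313 − 4.886 = 7.427 N.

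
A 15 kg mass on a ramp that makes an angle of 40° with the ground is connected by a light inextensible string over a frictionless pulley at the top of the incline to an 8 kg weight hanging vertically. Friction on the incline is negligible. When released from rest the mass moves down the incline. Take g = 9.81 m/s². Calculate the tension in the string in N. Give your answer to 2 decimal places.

84.08 N

For the mass on the incline: the weight component along the slope is m₁g sin 40° = 15 × 9.81 × 0.6428 = 94.588 N and the normal force is N = m₁g cos 40° = 112.723 N.
Newton's second law for the mass (down-slope positive): 94.588 − T = 15 a. For the hanging weight (upward positive): T − 8 × 9.81 = 8 a.
Adding the two equations eliminates T: 16.108 = 23 a, so a = 0.7003 m/s².
Then from the hanging weight's equation, T = 8 × (9.81 + 0.7003) = 84.082 N.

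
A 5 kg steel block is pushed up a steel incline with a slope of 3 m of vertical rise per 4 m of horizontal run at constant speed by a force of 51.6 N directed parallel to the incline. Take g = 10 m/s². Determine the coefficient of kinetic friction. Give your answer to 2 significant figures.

0.54

At constant speed ΣF = 0 along the incline. The applied 51.6 N acts up the slope; the weight component mg sin 36.87° = 30.000 N and kinetic friction μN both act down the slope.
So 51.6 = 30.000 + μ × 40.000, giving μ = (51.6 − 30.000) / 40.000 = 0.5400.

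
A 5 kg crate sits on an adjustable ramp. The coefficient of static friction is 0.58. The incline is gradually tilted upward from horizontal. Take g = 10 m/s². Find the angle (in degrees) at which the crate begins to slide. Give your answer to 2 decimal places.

At the threshold of sliding, static friction is at its maximum μ_s N and exactly balances the weight component along the incline: mg sin θ = μ_s mg cos θ.
Hence tan θ = μ_s = 0.58, so θ = arctan(0.58) = 30.1137°.

30.11°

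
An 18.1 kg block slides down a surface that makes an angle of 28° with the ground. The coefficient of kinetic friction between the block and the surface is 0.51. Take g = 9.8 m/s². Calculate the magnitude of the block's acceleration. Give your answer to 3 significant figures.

0.188 m/s²

Resolving the weight along the incline: the component pulling the block down the slope is mg sin 28° = 18.1 × 9.8 × 0.4695 = 83.280 N, and the normal force is N = mg cos 28° = 18.1 × 9.8 × 0.8829 = 156.609 N.
Kinetic friction acts up the slope with magnitude f = μN = 0.51 × 156.609 = 79.871 N.
Net force along the incline is 83.280 − 79.871 = 3.409 N, so a = 3.409 / 18.1 = 0.1883 m/s².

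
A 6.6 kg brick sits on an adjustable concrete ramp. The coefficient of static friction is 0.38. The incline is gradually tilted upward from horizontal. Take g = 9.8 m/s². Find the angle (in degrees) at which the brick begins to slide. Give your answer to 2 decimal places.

20.81°

At the threshold of sliding, static friction is at its maximum μ_s N and exactly balances the weight component along the incline: mg sin θ = μ_s mg cos θ.
Hence tan θ = μ_s = 0.38, so θ = arctan(0.38) = 20.8068°.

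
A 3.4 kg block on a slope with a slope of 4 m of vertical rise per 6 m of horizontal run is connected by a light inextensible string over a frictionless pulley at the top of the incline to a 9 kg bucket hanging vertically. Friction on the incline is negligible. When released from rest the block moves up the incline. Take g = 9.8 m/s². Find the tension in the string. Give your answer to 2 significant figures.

38 N

For the block on the incline: the weight component along the slope is m₁g sin 33.69° = 3.4 × 9.8 × 0.5547 = 18.483 N and the normal force is N = m₁g cos 33.69° = 27.724 N.
Newton's second law for the block (up-slope positive): T − 18.483 = 3.4 a. For the hanging bucket (downward positive): 9 × 9.8 − T = 9 a.
Adding the two equations eliminates T: 69.717 = 12.4 a, so a = 5.6223 m/s².
Then from the hanging bucket's equation, T = 9 × (9.8 − 5.6223) = 37.599 N.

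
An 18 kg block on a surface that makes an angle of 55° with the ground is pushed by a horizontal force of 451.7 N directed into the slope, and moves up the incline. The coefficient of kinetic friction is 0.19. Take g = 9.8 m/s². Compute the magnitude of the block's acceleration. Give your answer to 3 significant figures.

The horizontal push has components F cos 55° = 451.7 × 0.5736 = 259.095 N up the incline and F sin 55° = 451.7 × 0.8192 = 370.033 N pressing into the surface.
The normal force is therefore N = mg cos 55° + F sin 55° = 101.183 + 370.033 = 471.216 N, and kinetic friction down the slope is μN = 0.19 × 471.216 = 89.531 N.
Along the incline: F cos 55° − mg sin 55° − μN = ma, so 259.095 − 144.507 − 89.531 = 18 a, giving a = 1.3921 m/s².

1.39 m/s²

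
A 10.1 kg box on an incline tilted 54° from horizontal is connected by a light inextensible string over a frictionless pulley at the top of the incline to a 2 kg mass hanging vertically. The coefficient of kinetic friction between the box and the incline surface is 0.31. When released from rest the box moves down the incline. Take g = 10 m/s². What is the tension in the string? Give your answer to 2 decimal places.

For the box on the incline: the weight component along the slope is m₁g sin 54° = 10.1 × 10 × 0.8090 = 81.709 N and the normal force is N = m₁g cos 54° = 59.366 N.
Kinetic friction opposes the box's motion down the incline: f = μN = 0.31 × 59.366 = 18.403 N acting up the slope.
Newton's second law for the box (down-slope positive): 81.709 − 18.403 − T = 10.1 a. For the hanging mass (upward positive): T − 2 × 10 = 2 a.
Adding the two equations eliminates T: 43.306 = 12.1 a, so a = 3.5790 m/s².
Then from the hanging mass's equation, T = 2 × (10 + 3.5790) = 27.158 N.

27.16 N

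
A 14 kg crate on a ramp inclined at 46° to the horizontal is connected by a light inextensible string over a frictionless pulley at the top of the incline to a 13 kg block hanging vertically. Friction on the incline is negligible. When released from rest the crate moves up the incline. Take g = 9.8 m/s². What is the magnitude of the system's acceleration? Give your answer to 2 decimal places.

1.06 m/s²

For the crate on the incline: the weight component along the slope is m₁g sin 46° = 14 × 9.8 × 0.7193 = 98.688 N and the normal force is N = m₁g cos 46° = 95.307 N.
Newton's second law for the crate (up-slope positive): T − 98.688 = 14 a. For the hanging block (downward positive): 13 × 9.8 − T = 13 a.
Adding the two equations eliminates T: 28.712 = 27 a, so a = 1.0634 m/s².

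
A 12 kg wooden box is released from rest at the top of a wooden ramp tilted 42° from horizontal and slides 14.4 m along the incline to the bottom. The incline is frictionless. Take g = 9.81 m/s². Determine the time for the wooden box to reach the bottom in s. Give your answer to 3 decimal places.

2.095 s

The weight component along the incline is mg sin 42° = 78.770 N and the normal force is N = mg cos 42° = 87.483 N.
With no friction, a = g sin 42° = 6.5642 m/s².
Starting from rest, L = ½at², so t = √(2L/a) = √(2 × 14.4 / 6.5642) = 2.0946 s.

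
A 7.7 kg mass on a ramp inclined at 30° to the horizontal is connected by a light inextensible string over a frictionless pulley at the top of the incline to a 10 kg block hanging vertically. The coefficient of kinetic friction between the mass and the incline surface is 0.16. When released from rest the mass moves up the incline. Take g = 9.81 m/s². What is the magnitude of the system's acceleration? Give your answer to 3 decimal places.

2.817 m/s²

For the mass on the incline: the weight component along the slope is m₁g sin 30° = 7.7 × 9.81 × 0.5000 = 37.769 N and the normal force is N = m₁g cos 30° = 65.417 N.
Kinetic friction opposes the mass's motion up the incline: f = μN = 0.16 × 65.417 = 10.467 N acting down the slope.
Newton's second law for the mass (up-slope positive): T − 37.769 − 10.467 = 7.7 a. For the hanging block (downward positive): 10 × 9.81 − T = 10 a.
Adding the two equations eliminates T: 49.864 = 17.7 a, so a = 2.8172 m/s².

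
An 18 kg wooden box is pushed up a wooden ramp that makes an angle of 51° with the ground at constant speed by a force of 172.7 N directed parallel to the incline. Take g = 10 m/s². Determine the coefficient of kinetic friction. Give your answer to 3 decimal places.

0.290

At constant speed ΣF = 0 along the incline. The applied 172.7 N acts up the slope; the weight component mg sin 51° = 139.886 N and kinetic friction μN both act down the slope.
So 172.7 = 139.886 + μ × 113.278, giving μ = (172.7 − 139.886) / 113.278 = 0.2897.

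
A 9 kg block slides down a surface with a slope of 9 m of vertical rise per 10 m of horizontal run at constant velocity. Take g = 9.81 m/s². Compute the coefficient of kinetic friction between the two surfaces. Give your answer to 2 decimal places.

At constant velocity the net force along the incline is zero: mg sin 41.99° = μ mg cos 41.99°.
So μ = tan 41.99° = 0.6690 / 0.7433 = 0.9000.

0.90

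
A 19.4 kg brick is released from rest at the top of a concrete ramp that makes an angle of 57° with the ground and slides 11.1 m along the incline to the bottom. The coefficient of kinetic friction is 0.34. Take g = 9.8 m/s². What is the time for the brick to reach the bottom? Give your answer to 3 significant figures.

1.86 s

The weight component along the incline is mg sin 57° = 159.448 N and the normal force is N = mg cos 57° = 103.547 N.
Friction up the slope is f = μN = 0.34 × 103.547 = 35.206 N, so the net downslope force is 159.448 − 35.206 = 124.242 N and a = 124.242 / 19.4 = 6.4042 m/s².
Starting from rest, L = ½at², so t = √(2L/a) = √(2 × 11.1 / 6.4042) = 1.8618 s.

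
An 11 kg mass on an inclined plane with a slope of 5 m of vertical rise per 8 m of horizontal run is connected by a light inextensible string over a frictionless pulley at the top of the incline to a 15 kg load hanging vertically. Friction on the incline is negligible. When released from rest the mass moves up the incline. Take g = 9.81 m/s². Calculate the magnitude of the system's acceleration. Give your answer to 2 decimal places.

For the mass on the incline: the weight component along the slope is m₁g sin 32.01° = 11 × 9.81 × 0.5300 = 57.192 N and the normal force is N = m₁g cos 32.01° = 91.507 N.
Newton's second law for the mass (up-slope positive): T − 57.192 = 11 a. For the hanging load (downward positive): 15 × 9.81 − T = 15 a.
Adding the two equations eliminates T: 89.958 = 26 a, so a = 3.4599 m/s².

3.46 m/s²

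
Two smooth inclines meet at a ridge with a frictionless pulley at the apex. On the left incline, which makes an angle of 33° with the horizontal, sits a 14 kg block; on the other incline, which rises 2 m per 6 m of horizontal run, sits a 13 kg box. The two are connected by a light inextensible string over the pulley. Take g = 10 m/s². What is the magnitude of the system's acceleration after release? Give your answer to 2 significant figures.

Resolve each weight along its own incline: the 14 kg mass has component 14 × 10 × sin 33° = 76.249 N down its slope, and the 13 kg mass has 13 × 10 × sin 18.43° = 41.110 N down its slope.
The 14 kg side's 76.249 N exceeds the other side's 41.110 N, so that mass slides down and the 13 kg mass slides up. Taking that direction as positive, Newton's second law for the whole system gives 76.249 − 41.110 = (14 + 13) a, so a = 35.139 / 27 = 1.3014 m/s².

1.3 m/s²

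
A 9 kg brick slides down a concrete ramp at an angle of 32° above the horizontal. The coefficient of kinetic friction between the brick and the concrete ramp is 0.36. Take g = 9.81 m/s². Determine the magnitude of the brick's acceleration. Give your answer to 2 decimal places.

2.20 m/s²

Resolving the weight along the incline: the component pulling the brick down the slope is mg sin 32° = 9 × 9.81 × 0.5299 = 46.785 N, and the normal force is N = mg cos 32° = 9 × 9.81 × 0.8480 = 74.870 N.
Kinetic friction acts up the slope with magnitude f = μN = 0.36 × 74.870 = 26.953 N.
Net force along the incline is 46.785 − 26.953 = 19.832 N, so a = 19.832 / 9 = 2.2036 m/s².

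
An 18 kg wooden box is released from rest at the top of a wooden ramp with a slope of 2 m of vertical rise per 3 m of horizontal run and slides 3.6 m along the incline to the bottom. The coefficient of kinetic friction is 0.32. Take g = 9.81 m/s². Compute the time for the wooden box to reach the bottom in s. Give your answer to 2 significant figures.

The weight component along the incline is mg sin 33.69° = 97.949 N and the normal force is N = mg cos 33.69° = 146.923 N.
Friction up the slope is f = μN = 0.32 × 146.923 = 47.015 N, so the net downslope force is 97.949 − 47.015 = 50.934 N and a = 50.934 / 18 = 2.8297 m/s².
Starting from rest, L = ½at², so t = √(2L/a) = √(2 × 3.6 / 2.8297) = 1.5951 s.

1.6 s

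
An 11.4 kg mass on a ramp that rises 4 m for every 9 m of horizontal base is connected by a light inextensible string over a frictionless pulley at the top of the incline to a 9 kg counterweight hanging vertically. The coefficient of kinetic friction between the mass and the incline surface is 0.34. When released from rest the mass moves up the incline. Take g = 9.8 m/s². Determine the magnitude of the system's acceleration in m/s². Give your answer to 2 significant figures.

0.40 m/s²

For the mass on the incline: the weight component along the slope is m₁g sin 23.96° = 11.4 × 9.8 × 0.4061 = 45.369 N and the normal force is N = m₁g cos 23.96° = 102.091 N.
Kinetic friction opposes the mass's motion up the incline: f = μN = 0.34 × 102.091 = 34.711 N acting down the slope.
Newton's second law for the mass (up-slope positive): T − 45.369 − 34.711 = 11.4 a. For the hanging counterweight (downward positive): 9 × 9.8 − T = 9 a.
Adding the two equations eliminates T: 8.120 = 20.4 a, so a = 0.3980 m/s².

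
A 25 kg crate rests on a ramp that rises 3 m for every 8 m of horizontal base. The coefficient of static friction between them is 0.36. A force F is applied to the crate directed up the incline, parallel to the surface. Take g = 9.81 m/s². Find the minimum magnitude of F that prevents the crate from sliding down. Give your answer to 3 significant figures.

3.44 N

The normal force is N = mg cos 20.56° = 229.635 N. With F at its minimum the crate is on the verge of sliding down, so static friction is at its maximum μ_s N = 0.36 × 229.635 = 82.669 N and acts up the slope.
Equilibrium along the incline: F + μ_s N = mg sin 20.56°, so F = 86.113 − 82.669 = 3.444 N.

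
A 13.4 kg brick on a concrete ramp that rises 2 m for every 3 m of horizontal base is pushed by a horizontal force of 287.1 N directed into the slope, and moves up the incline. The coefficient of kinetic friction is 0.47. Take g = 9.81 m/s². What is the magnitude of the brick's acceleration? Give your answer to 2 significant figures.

3.0 m/s²

The horizontal push has components F cos 33.69° = 287.1 × 0.8321 = 238.896 N up the incline and F sin 33.69° = 287.1 × 0.5547 = 159.254 N pressing into the surface.
The normal force is therefore N = mg cos 33.69° + F sin 33.69° = 109.383 + 159.254 = 268.637 N, and kinetic friction down the slope is μN = 0.47 × 268.637 = 126.259 N.
Along the incline: F cos 33.69° − mg sin 33.69° − μN = ma, so 238.896 − 72.918 − 126.259 = 13.4 a, giving a = 2.9641 m/s².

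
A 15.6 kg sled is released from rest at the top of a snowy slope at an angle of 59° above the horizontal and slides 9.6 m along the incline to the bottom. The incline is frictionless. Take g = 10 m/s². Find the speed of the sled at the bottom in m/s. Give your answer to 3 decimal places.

12.829 m/s

The weight component along the incline is mg sin 59° = 133.718 N and the normal force is N = mg cos 59° = 80.346 N.
With no friction, a = g sin 59° = 8.5717 m/s².
Starting from rest over a distance of 9.6 m, v² = 2aL = 2 × 8.5717 × 9.6 = 164.5766, so v = 12.8287 m/s.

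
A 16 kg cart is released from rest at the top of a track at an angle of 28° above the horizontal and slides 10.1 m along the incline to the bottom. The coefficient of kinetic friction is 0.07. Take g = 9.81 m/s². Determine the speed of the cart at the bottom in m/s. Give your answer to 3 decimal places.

The weight component along the incline is mg sin 28° = 73.688 N and the normal force is N = mg cos 28° = 138.587 N.
Friction up the slope is f = μN = 0.07 × 138.587 = 9.701 N, so the net downslope force is 73.688 − 9.701 = 63.987 N and a = 63.987 / 16 = 3.9992 m/s².
Starting from rest over a distance of 10.1 m, v² = 2aL = 2 × 3.9992 × 10.1 = 80.7838, so v = 8.9880 m/s.

8.988 m/s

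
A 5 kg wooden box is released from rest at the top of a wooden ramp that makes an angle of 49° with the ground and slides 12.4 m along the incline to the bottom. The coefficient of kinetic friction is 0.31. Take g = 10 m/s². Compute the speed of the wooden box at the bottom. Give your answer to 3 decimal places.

11.693 m/s

The weight component along the incline is mg sin 49° = 37.735 N and the normal force is N = mg cos 49° = 32.803 N.
Friction up the slope is f = μN = 0.31 × 32.803 = 10.169 N, so the net downslope force is 37.735 − 10.169 = 27.566 N and a = 27.566 / 5 = 5.5132 m/s².
Starting from rest over a distance of 12.4 m, v² = 2aL = 2 × 5.5132 × 12.4 = 136.7274, so v = 11.6930 m/s.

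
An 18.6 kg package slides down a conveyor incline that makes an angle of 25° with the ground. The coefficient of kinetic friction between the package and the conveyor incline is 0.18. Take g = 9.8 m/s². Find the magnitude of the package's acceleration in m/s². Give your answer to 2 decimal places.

Resolving the weight along the incline: the component pulling the package down the slope is mg sin 25° = 18.6 × 9.8 × 0.4226 = 77.032 N, and the normal force is N = mg cos 25° = 18.6 × 9.8 × 0.9063 = 165.200 N.
Kinetic friction acts up the slope with magnitude f = μN = 0.18 × 165.200 = 29.736 N.
Net force along the incline is 77.032 − 29.736 = 47.296 N, so a = 47.296 / 18.6 = 2.5428 m/s².

2.54 m/s²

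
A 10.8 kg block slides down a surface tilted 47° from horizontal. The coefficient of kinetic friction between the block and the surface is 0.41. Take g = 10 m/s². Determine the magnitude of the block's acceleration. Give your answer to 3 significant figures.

Resolving the weight along the incline: the component pulling the block down the slope is mg sin 47° = 10.8 × 10 × 0.7314 = 78.991 N, and the normal force is N = mg cos 47° = 10.8 × 10 × 0.6820 = 73.656 N.
Kinetic friction acts up the slope with magnitude f = μN = 0.41 × 73.656 = 30.199 N.
Net force along the incline is 78.991 − 30.199 = 48.792 N, so a = 48.792 / 10.8 = 4.5178 m/s².

4.52 m/s²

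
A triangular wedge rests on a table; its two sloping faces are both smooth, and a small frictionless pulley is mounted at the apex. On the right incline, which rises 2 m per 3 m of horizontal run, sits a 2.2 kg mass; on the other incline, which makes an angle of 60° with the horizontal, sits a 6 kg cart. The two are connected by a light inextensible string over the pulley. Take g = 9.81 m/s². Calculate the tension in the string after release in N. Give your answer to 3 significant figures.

22.4 N

Resolve each weight along its own incline: the 2.2 kg mass has component 2.2 × 9.81 × sin 33.69° = 11.972 N down its slope, and the 6 kg mass has 6 × 9.81 × sin 60° = 50.974 N down its slope.
The 6 kg side's 50.974 N exceeds the other side's 11.972 N, so that mass slides down and the 2.2 kg mass slides up. Taking that direction as positive, Newton's second law for the whole system gives 50.974 − 11.972 = (2.2 + 6) a, so a = 39.002 / 8.2 = 4.7563 m/s².
For the 2.2 kg mass (up-slope positive): T − 11.972 = 2.2 × 4.7563, so T = 22.436 N.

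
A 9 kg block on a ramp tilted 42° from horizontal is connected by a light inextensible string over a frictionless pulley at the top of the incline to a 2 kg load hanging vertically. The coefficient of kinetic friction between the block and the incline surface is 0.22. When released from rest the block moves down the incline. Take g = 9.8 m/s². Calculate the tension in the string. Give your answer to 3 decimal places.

For the block on the incline: the weight component along the slope is m₁g sin 42° = 9 × 9.8 × 0.6691 = 59.015 N and the normal force is N = m₁g cos 42° = 65.545 N.
Kinetic friction opposes the block's motion down the incline: f = μN = 0.22 × 65.545 = 14.420 N acting up the slope.
Newton's second law for the block (down-slope positive): 59.015 − 14.420 − T = 9 a. For the hanging load (upward positive): T − 2 × 9.8 = 2 a.
Adding the two equations eliminates T: 24.995 = 11 a, so a = 2.2723 m/s².
Then from the hanging load's equation, T = 2 × (9.8 + 2.2723) = 24.145 N.

24.145 N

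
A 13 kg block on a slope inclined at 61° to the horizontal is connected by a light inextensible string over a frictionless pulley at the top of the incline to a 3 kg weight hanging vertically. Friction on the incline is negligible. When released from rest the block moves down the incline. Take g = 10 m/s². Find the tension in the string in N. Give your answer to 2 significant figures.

For the block on the incline: the weight component along the slope is m₁g sin 61° = 13 × 10 × 0.8746 = 113.698 N and the normal force is N = m₁g cos 61° = 63.025 N.
Newton's second law for the block (down-slope positive): 113.698 − T = 13 a. For the hanging weight (upward positive): T − 3 × 10 = 3 a.
Adding the two equations eliminates T: 83.698 = 16 a, so a = 5.2311 m/s².
Then from the hanging weight's equation, T = 3 × (10 + 5.2311) = 45.693 N.

46 N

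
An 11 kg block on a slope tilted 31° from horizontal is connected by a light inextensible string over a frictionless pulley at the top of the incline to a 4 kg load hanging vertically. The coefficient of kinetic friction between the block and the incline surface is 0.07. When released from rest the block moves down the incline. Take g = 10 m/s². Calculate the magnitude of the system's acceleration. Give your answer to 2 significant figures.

0.67 m/s²

For the block on the incline: the weight component along the slope is m₁g sin 31° = 11 × 10 × 0.5150 = 56.650 N and the normal force is N = m₁g cos 31° = 94.288 N.
Kinetic friction opposes the block's motion down the incline: f = μN = 0.07 × 94.288 = 6.600 N acting up the slope.
Newton's second law for the block (down-slope positive): 56.650 − 6.600 − T = 11 a. For the hanging load (upward positive): T − 4 × 10 = 4 a.
Adding the two equations eliminates T: 10.050 = 15 a, so a = 0.6700 m/s².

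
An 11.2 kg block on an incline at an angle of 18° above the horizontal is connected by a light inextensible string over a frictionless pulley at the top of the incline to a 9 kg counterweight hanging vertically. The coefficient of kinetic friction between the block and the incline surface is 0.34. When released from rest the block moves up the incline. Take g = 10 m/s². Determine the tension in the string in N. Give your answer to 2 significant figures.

For the block on the incline: the weight component along the slope is m₁g sin 18° = 11.2 × 10 × 0.3090 = 34.608 N and the normal force is N = m₁g cos 18° = 106.518 N.
Kinetic friction opposes the block's motion up the incline: f = μN = 0.34 × 106.518 = 36.216 N acting down the slope.
Newton's second law for the block (up-slope positive): T − 34.608 − 36.216 = 11.2 a. For the hanging counterweight (downward positive): 9 × 10 − T = 9 a.
Adding the two equations eliminates T: 19.176 = 20.2 a, so a = 0.9493 m/s².
Then from the hanging counterweight's equation, T = 9 × (10 − 0.9493) = 81.456 N.

81 N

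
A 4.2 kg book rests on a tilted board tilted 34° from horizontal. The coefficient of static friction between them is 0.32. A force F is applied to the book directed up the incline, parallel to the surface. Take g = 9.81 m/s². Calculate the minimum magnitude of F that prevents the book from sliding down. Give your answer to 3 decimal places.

The normal force is N = mg cos 34° = 34.158 N. With F at its minimum the book is on the verge of sliding down, so static friction is at its maximum μ_s N = 0.32 × 34.158 = 10.931 N and acts up the slope.
Equilibrium along the incline: F + μ_s N = mg sin 34°, so F = 23.040 − 10.931 = 12.109 N.

12.109 N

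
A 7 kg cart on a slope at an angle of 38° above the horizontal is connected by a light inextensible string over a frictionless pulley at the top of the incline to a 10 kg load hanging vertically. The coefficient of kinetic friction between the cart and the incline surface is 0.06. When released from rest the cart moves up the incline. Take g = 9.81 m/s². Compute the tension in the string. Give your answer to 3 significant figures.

For the cart on the incline: the weight component along the slope is m₁g sin 38° = 7 × 9.81 × 0.6157 = 42.280 N and the normal force is N = m₁g cos 38° = 54.113 N.
Kinetic friction opposes the cart's motion up the incline: f = μN = 0.06 × 54.113 = 3.247 N acting down the slope.
Newton's second law for the cart (up-slope positive): T − 42.280 − 3.247 = 7 a. For the hanging load (downward positive): 10 × 9.81 − T = 10 a.
Adding the two equations eliminates T: 52.573 = 17 a, so a = 3.0925 m/s².
Then from the hanging load's equation, T = 10 × (9.81 − 3.0925) = 67.175 N.

67.2 N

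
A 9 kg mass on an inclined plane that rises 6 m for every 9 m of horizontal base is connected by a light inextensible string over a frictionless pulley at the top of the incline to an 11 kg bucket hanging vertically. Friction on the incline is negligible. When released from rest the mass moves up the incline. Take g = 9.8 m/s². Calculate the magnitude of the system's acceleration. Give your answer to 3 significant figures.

2.94 m/s²

For the mass on the incline: the weight component along the slope is m₁g sin 33.69° = 9 × 9.8 × 0.5547 = 48.925 N and the normal force is N = m₁g cos 33.69° = 73.387 N.
Newton's second law for the mass (up-slope positive): T − 48.925 = 9 a. For the hanging bucket (downward positive): 11 × 9.8 − T = 11 a.
Adding the two equations eliminates T: 58.875 = 20 a, so a = 2.9438 m/s².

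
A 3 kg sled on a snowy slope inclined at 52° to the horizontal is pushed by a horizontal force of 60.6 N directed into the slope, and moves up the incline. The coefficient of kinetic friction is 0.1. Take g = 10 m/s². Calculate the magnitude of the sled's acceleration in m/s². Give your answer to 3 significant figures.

The horizontal push has components F cos 52° = 60.6 × 0.6157 = 37.311 N up the incline and F sin 52° = 60.6 × 0.7880 = 47.753 N pressing into the surface.
The normal force is therefore N = mg cos 52° + F sin 52° = 18.471 + 47.753 = 66.224 N, and kinetic friction down the slope is μN = 0.1 × 66.224 = 6.622 N.
Along the incline: F cos 52° − mg sin 52° − μN = ma, so 37.311 − 23.640 − 6.622 = 3 a, giving a = 2.3497 m/s².

2.35 m/s²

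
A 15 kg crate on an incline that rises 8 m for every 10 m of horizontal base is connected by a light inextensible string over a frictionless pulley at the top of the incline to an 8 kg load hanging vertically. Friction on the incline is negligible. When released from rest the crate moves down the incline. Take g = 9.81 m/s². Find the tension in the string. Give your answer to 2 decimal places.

For the crate on the incline: the weight component along the slope is m₁g sin 38.66° = 15 × 9.81 × 0.6247 = 91.925 N and the normal force is N = m₁g cos 38.66° = 114.905 N.
Newton's second law for the crate (down-slope positive): 91.925 − T = 15 a. For the hanging load (upward positive): T − 8 × 9.81 = 8 a.
Adding the two equations eliminates T: 13.445 = 23 a, so a = 0.5846 m/s².
Then from the hanging load's equation, T = 8 × (9.81 + 0.5846) = 83.157 N.

83.16 N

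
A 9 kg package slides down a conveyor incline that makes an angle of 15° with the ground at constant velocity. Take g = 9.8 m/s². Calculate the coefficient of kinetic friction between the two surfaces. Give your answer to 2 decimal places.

0.27

At constant velocity the net force along the incline is zero: mg sin 15° = μ mg cos 15°.
So μ = tan 15° = 0.2588 / 0.9659 = 0.2679.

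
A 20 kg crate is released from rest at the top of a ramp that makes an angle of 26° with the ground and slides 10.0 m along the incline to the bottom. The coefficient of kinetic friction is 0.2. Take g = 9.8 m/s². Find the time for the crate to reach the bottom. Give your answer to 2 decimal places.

The weight component along the incline is mg sin 26° = 85.921 N and the normal force is N = mg cos 26° = 176.164 N.
Friction up the slope is f = μN = 0.2 × 176.164 = 35.233 N, so the net downslope force is 85.921 − 35.233 = 50.688 N and a = 50.688 / 20 = 2.5344 m/s².
Starting from rest, L = ½at², so t = √(2L/a) = √(2 × 10.0 / 2.5344) = 2.8092 s.

2.81 s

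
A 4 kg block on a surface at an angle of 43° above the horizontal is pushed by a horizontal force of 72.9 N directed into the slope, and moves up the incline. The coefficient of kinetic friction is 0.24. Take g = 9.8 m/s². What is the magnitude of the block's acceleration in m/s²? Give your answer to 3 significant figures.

The horizontal push has components F cos 43° = 72.9 × 0.7314 = 53.319 N up the incline and F sin 43° = 72.9 × 0.6820 = 49.718 N pressing into the surface.
The normal force is therefore N = mg cos 43° + F sin 43° = 28.671 + 49.718 = 78.389 N, and kinetic friction down the slope is μN = 0.24 × 78.389 = 18.813 N.
Along the incline: F cos 43° − mg sin 43° − μN = ma, so 53.319 − 26.734 − 18.813 = 4 a, giving a = 1.9430 m/s².

1.94 m/s²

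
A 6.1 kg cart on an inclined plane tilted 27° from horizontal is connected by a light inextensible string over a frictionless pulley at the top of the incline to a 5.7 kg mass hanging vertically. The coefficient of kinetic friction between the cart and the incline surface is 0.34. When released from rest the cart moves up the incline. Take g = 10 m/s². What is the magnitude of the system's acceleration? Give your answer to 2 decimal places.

For the cart on the incline: the weight component along the slope is m₁g sin 27° = 6.1 × 10 × 0.4540 = 27.694 N and the normal force is N = m₁g cos 27° = 54.351 N.
Kinetic friction opposes the cart's motion up the incline: f = μN = 0.34 × 54.351 = 18.479 N acting down the slope.
Newton's second law for the cart (up-slope positive): T − 27.694 − 18.479 = 6.1 a. For the hanging mass (downward positive): 5.7 × 10 − T = 5.7 a.
Adding the two equations eliminates T: 10.827 = 11.8 a, so a = 0.9175 m/s².

0.92 m/s²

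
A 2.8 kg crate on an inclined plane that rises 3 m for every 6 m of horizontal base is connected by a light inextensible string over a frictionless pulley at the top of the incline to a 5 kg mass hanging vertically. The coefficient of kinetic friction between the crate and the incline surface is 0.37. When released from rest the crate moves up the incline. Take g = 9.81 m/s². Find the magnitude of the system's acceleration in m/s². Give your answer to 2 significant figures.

For the crate on the incline: the weight component along the slope is m₁g sin 26.57° = 2.8 × 9.81 × 0.4472 = 12.284 N and the normal force is N = m₁g cos 26.57° = 24.568 N.
Kinetic friction opposes the crate's motion up the incline: f = μN = 0.37 × 24.568 = 9.090 N acting down the slope.
Newton's second law for the crate (up-slope positive): T − 12.284 − 9.090 = 2.8 a. For the hanging mass (downward positive): 5 × 9.81 − T = 5 a.
Adding the two equations eliminates T: 27.676 = 7.8 a, so a = 3.5482 m/s².

3.5 m/s²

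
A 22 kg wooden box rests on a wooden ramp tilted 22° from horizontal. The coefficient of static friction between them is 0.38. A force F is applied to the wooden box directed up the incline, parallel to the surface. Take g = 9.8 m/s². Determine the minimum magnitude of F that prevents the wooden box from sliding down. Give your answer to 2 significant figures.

4.8 N

The normal force is N = mg cos 22° = 199.901 N. With F at its minimum the wooden box is on the verge of sliding down, so static friction is at its maximum μ_s N = 0.38 × 199.901 = 75.962 N and acts up the slope.
Equilibrium along the incline: F + μ_s N = mg sin 22°, so F = 80.765 − 75.962 = 4.803 N.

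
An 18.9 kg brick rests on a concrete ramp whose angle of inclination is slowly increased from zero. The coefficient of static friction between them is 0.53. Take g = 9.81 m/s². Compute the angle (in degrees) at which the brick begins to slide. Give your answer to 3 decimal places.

27.924°

At the threshold of sliding, static friction is at its maximum μ_s N and exactly balances the weight component along the incline: mg sin θ = μ_s mg cos θ.
Hence tan θ = μ_s = 0.53, so θ = arctan(0.53) = 27.9236°.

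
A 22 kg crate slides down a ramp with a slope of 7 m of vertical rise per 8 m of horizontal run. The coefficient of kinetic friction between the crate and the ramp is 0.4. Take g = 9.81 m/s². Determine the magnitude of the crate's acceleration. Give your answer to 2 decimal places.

3.51 m/s²

Resolving the weight along the incline: the component pulling the crate down the slope is mg sin 41.19° = 22 × 9.81 × 0.6585 = 142.117 N, and the normal force is N = mg cos 41.19° = 22 × 9.81 × 0.7526 = 162.426 N.
Kinetic friction acts up the slope with magnitude f = μN = 0.4 × 162.426 = 64.970 N.
Net force along the incline is 142.117 − 64.970 = 77.147 N, so a = 77.147 / 22 = 3.5067 m/s².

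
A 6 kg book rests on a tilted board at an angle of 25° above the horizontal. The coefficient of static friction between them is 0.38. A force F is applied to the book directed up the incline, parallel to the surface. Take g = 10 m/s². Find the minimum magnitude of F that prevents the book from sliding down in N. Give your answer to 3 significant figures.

4.69 N

The normal force is N = mg cos 25° = 54.378 N. With F at its minimum the book is on the verge of sliding down, so static friction is at its maximum μ_s N = 0.38 × 54.378 = 20.664 N and acts up the slope.
Equilibrium along the incline: F + μ_s N = mg sin 25°, so F = 25.357 − 20.664 = 4.693 N.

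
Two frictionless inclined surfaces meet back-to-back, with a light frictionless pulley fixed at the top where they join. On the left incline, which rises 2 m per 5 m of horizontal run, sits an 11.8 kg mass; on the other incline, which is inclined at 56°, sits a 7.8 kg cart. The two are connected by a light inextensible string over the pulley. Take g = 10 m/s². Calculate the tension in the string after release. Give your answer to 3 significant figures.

Resolve each weight along its own incline: the 11.8 kg mass has component 11.8 × 10 × sin 21.80° = 43.824 N down its slope, and the 7.8 kg mass has 7.8 × 10 × sin 56° = 64.665 N down its slope.
The 7.8 kg side's 64.665 N exceeds the other side's 43.824 N, so that mass slides down and the 11.8 kg mass slides up. Taking that direction as positive, Newton's second law for the whole system gives 64.665 − 43.824 = (11.8 + 7.8) a, so a = 20.841 / 19.6 = 1.0633 m/s².
For the 11.8 kg mass (up-slope positive): T − 43.824 = 11.8 × 1.0633, so T = 56.371 N.

56.4 N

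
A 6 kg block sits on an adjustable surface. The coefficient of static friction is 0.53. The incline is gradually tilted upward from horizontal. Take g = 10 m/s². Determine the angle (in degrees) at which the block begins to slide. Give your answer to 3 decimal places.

27.924°

At the threshold of sliding, static friction is at its maximum μ_s N and exactly balances the weight component along the incline: mg sin θ = μ_s mg cos θ.
Hence tan θ = μ_s = 0.53, so θ = arctan(0.53) = 27.9236°.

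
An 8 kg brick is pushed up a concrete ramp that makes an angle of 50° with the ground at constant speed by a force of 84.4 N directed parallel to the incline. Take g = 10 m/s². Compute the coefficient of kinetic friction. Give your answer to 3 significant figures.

At constant speed ΣF = 0 along the incline. The applied 84.4 N acts up the slope; the weight component mg sin 50° = 61.284 N and kinetic friction μN both act down the slope.
So 84.4 = 61.284 + μ × 51.423, giving μ = (84.4 − 61.284) / 51.423 = 0.4495.

0.450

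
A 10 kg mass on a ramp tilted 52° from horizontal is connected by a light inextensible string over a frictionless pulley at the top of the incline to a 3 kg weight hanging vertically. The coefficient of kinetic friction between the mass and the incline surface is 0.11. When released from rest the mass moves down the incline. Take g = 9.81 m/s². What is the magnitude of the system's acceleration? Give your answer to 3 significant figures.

3.17 m/s²

For the mass on the incline: the weight component along the slope is m₁g sin 52° = 10 × 9.81 × 0.7880 = 77.303 N and the normal force is N = m₁g cos 52° = 60.396 N.
Kinetic friction opposes the mass's motion down the incline: f = μN = 0.11 × 60.396 = 6.644 N acting up the slope.
Newton's second law for the mass (down-slope positive): 77.303 − 6.644 − T = 10 a. For the hanging weight (upward positive): T − 3 × 9.81 = 3 a.
Adding the two equations eliminates T: 41.229 = 13 a, so a = 3.1715 m/s².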